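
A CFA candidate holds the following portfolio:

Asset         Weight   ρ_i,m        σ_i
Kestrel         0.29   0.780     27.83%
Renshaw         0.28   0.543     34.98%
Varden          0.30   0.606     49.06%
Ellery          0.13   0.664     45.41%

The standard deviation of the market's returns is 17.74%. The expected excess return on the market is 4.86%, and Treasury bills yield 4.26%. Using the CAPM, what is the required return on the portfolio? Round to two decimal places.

10.96%

β_Kestrel = 0.780 × 27.83% / 17.74% = 1.2236
β_Renshaw = 0.543 × 34.98% / 17.74% = 1.0707
β_Varden = 0.606 × 49.06% / 17.74% = 1.6759
β_Ellery = 0.664 × 45.41% / 17.74% = 1.6997
β_P = Σ w_i β_i = 0.29×1.2236 + 0.28×1.0707 + 0.30×1.6759 + 0.13×1.6997 = 1.3784
E(R_P) = R_f + β_P × MRP = 4.26% + 1.3784 × 4.86% = 10.96%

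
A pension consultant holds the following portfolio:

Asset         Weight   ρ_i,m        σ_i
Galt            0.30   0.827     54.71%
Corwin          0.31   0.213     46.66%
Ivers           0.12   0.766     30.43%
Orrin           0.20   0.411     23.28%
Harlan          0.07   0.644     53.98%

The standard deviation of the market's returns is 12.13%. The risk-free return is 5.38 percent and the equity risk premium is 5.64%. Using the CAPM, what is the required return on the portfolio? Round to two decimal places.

β_Galt = 0.827 × 54.71% / 12.13% = 3.7300
β_Corwin = 0.213 × 46.66% / 12.13% = 0.8193
β_Ivers = 0.766 × 30.43% / 12.13% = 1.9216
β_Orrin = 0.411 × 23.28% / 12.13% = 0.7888
β_Harlan = 0.644 × 53.98% / 12.13% = 2.8659
β_P = Σ w_i β_i = 0.30×3.7300 + 0.31×0.8193 + 0.12×1.9216 + 0.20×0.7888 + 0.07×2.8659 = 1.9619
E(R_P) = R_f + β_P × MRP = 5.38% + 1.9619 × 5.64% = 16.45%

16.45%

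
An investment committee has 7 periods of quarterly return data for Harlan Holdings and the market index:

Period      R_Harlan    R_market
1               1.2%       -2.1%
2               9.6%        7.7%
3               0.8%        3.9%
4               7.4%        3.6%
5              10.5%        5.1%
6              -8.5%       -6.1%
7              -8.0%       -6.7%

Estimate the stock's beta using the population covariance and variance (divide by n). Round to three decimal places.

Mean R_i = (1.2 + 9.6 + 0.8 + 7.4 + 10.5 − 8.5 − 8.0) / 7 = 1.8571%
Mean R_m = (-2.1 + 7.7 + 3.9 + 3.6 + 5.1 − 6.1 − 6.7) / 7 = 0.7714%
Σ(R_i − R̄_i)(R_m − R̄_m) = 250.1314  ⇒  Cov = 250.1314 / 7 = 35.7331
Σ(R_m − R̄_m)² = 195.8143  ⇒  Var(R_m) = 195.8143 / 7 = 27.9735
β = Cov / Var(R_m) = 35.7331 / 27.9735 = 1.2774

1.277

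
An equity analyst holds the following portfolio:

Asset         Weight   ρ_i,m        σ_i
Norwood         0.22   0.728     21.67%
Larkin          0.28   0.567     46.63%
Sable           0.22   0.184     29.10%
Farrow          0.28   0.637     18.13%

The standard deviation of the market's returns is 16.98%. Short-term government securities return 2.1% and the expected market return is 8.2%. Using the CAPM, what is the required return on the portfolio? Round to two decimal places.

β_Norwood = 0.728 × 21.67% / 16.98% = 0.9291
β_Larkin = 0.567 × 46.63% / 16.98% = 1.5571
β_Sable = 0.184 × 29.10% / 16.98% = 0.3153
β_Farrow = 0.637 × 18.13% / 16.98% = 0.6801
β_P = Σ w_i β_i = 0.22×0.9291 + 0.28×1.5571 + 0.22×0.3153 + 0.28×0.6801 = 0.9002
MRP = 8.2% − 2.1% = 6.10%
E(R_P) = R_f + β_P × MRP = 2.1% + 0.9002 × 6.1% = 7.59%

7.59%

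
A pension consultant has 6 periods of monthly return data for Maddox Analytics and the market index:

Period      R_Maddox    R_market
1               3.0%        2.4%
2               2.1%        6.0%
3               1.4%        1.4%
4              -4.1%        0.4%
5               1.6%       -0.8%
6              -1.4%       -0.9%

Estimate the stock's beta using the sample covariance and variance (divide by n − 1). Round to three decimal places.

Mean R_i = (3.0 + 2.1 + 1.4 − 4.1 + 1.6 − 1.4) / 6 = 0.4333%
Mean R_m = (2.4 + 6.0 + 1.4 + 0.4 − 0.8 − 0.9) / 6 = 1.4167%
Σ(R_i − R̄_i)(R_m − R̄_m) = 16.4167  ⇒  Cov = 16.4167 / 5 = 3.2833
Σ(R_m − R̄_m)² = 33.2883  ⇒  Var(R_m) = 33.2883 / 5 = 6.6577
β = Cov / Var(R_m) = 3.2833 / 6.6577 = 0.4932

0.493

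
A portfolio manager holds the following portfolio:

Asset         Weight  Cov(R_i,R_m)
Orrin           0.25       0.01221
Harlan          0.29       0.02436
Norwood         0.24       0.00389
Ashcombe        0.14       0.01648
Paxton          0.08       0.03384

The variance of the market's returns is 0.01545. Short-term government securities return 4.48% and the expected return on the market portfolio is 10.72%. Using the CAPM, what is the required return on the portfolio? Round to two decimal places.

β_Orrin = 0.01221 / 0.01545 = 0.7903
β_Harlan = 0.02436 / 0.01545 = 1.5767
β_Norwood = 0.00389 / 0.01545 = 0.2518
β_Ashcombe = 0.01648 / 0.01545 = 1.0667
β_Paxton = 0.03384 / 0.01545 = 2.1903
β_P = Σ w_i β_i = 0.25×0.7903 + 0.29×1.5767 + 0.24×0.2518 + 0.14×1.0667 + 0.08×2.1903 = 1.0398
MRP = 10.72% − 4.48% = 6.24%
E(R_P) = R_f + β_P × MRP = 4.48% + 1.0398 × 6.24% = 10.97%

10.97%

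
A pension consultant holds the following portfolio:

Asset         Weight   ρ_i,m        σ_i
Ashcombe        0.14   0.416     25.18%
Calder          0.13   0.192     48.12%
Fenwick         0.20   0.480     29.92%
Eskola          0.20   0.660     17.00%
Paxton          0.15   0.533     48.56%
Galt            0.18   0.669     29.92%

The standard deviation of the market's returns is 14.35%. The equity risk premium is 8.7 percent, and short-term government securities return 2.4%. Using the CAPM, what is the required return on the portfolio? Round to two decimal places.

β_Ashcombe = 0.416 × 25.18% / 14.35% = 0.7300
β_Calder = 0.192 × 48.12% / 14.35% = 0.6438
β_Fenwick = 0.480 × 29.92% / 14.35% = 1.0008
β_Eskola = 0.660 × 17.00% / 14.35% = 0.7819
β_Paxton = 0.533 × 48.56% / 14.35% = 1.8037
β_Galt = 0.669 × 29.92% / 14.35% = 1.3949
β_P = Σ w_i β_i = 0.14×0.7300 + 0.13×0.6438 + 0.20×1.0008 + 0.20×0.7819 + 0.15×1.8037 + 0.18×1.3949 = 1.0641
E(R_P) = R_f + β_P × MRP = 2.4% + 1.0641 × 8.7% = 11.66%

11.66%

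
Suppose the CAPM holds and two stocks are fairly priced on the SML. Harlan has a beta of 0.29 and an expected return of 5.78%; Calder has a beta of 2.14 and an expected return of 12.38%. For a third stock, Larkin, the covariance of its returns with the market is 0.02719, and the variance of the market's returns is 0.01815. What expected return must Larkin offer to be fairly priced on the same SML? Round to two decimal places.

MRP = (12.38% − 5.78%) / (2.14 − 0.29) = 3.5676%
R_f = 5.78% − 0.29 × 3.5676% = 4.7454%
β_Larkin = Cov / Var(R_m) = 0.02719 / 0.01815 = 1.4981
E(R_Larkin) = R_f + β × MRP = 4.7454% + 1.4981 × 3.5676% = 10.09%

10.09%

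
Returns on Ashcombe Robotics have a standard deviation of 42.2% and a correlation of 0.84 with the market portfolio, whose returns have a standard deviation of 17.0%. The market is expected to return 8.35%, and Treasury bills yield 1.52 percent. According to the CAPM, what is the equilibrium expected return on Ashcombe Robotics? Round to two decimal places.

β = ρ × σ_i / σ_m = 0.84 × 42.2% / 17.0% = 2.0852
MRP = 8.35% − 1.52% = 6.83%
E(R) = 1.52% + 2.0852 × 6.83% = 15.76%

15.76%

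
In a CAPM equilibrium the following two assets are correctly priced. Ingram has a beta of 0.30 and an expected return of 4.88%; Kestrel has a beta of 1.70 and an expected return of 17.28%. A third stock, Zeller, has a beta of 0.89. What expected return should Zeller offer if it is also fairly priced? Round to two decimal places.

MRP (SML slope) = (17.28% − 4.88%) / (1.70 − 0.30) = 12.40% / 1.40 = 8.8571%
R_f (intercept) = 4.88% − 0.30 × 8.8571% = 2.2229%
E(R_Zeller) = R_f + β × MRP = 2.2229% + 0.89 × 8.8571% = 10.11%

10.11%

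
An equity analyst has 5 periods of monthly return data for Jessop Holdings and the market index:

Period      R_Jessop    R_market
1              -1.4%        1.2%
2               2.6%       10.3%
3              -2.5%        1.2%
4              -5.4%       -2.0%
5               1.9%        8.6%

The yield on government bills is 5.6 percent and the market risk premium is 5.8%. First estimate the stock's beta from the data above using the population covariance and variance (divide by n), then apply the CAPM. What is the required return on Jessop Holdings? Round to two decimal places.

9.10%

Mean R_i = (-1.4 + 2.6 − 2.5 − 5.4 + 1.9) / 5 = -0.9600%
Mean R_m = (1.2 + 10.3 + 1.2 − 2.0 + 8.6) / 5 = 3.8600%
Σ(R_i − R̄_i)(R_m − R̄_m) = 67.7680  ⇒  Cov = 67.7680 / 5 = 13.5536
Σ(R_m − R̄_m)² = 112.4320  ⇒  Var(R_m) = 112.4320 / 5 = 22.4864
β = Cov / Var(R_m) = 13.5536 / 22.4864 = 0.6027
E(R) = R_f + β × MRP = 5.6% + 0.6027 × 5.8% = 9.10%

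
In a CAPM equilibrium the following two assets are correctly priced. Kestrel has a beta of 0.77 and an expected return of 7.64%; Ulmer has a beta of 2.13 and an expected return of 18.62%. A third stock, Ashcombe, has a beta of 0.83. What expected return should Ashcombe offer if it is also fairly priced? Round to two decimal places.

8.12%

MRP (SML slope) = (18.62% − 7.64%) / (2.13 − 0.77) = 10.98% / 1.36 = 8.0735%
R_f (intercept) = 7.64% − 0.77 × 8.0735% = 1.4234%
E(R_Ashcombe) = R_f + β × MRP = 1.4234% + 0.83 × 8.0735% = 8.12%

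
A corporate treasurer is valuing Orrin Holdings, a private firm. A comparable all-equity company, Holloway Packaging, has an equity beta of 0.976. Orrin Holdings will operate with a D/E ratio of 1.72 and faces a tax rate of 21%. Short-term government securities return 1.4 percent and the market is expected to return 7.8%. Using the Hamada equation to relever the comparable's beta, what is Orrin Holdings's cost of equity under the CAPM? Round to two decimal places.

16.13%

β_L = β_U × [1 + (1 − t)(D/E)] = 0.976 × [1 + (1 − 0.21) × 1.72]
    = 0.976 × [1 + 0.79 × 1.72] = 0.976 × 2.3588 = 2.3022
MRP = 7.8% − 1.4% = 6.40%
E(R) = R_f + β_L × MRP = 1.4% + 2.3022 × 6.4% = 16.13%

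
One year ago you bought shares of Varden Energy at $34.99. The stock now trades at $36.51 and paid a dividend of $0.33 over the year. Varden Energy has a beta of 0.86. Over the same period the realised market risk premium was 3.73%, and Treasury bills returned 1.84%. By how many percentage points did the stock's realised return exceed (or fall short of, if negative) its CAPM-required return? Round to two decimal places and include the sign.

Realised HPR = (P1 + D1 − P0) / P0 = (36.51 + 0.33 − 34.99) / 34.99 = 1.85 / 34.99 = 5.2872%
CAPM required = R_f + β·MRP = 1.84% + 0.86 × 3.73% = 5.0478%
α = realised − required = 5.2872% − 5.0478% = +0.24%

+0.24%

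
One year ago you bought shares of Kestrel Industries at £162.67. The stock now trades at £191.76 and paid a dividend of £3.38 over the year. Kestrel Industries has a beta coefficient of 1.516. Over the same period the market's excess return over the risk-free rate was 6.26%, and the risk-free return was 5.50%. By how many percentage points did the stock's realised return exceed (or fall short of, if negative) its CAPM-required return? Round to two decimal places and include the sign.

+4.97%

Realised HPR = (P1 + D1 − P0) / P0 = (191.76 + 3.38 − 162.67) / 162.67 = 32.47 / 162.67 = 19.9607%
CAPM required = R_f + β·MRP = 5.50% + 1.516 × 6.26% = 14.99016%
α = realised − required = 19.9607% − 14.99016% = +4.97%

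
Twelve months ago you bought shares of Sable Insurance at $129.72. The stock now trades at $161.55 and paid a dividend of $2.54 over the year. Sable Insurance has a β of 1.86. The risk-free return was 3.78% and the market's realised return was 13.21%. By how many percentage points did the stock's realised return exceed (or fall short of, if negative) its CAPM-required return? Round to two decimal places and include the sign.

Realised HPR = (P1 + D1 − P0) / P0 = (161.55 + 2.54 − 129.72) / 129.72 = 34.37 / 129.72 = 26.4955%
MRP = 13.21% − 3.78% = 9.43%
CAPM required = R_f + β·MRP = 3.78% + 1.86 × 9.43% = 21.3198%
α = realised − required = 26.4955% − 21.3198% = +5.18%

+5.18%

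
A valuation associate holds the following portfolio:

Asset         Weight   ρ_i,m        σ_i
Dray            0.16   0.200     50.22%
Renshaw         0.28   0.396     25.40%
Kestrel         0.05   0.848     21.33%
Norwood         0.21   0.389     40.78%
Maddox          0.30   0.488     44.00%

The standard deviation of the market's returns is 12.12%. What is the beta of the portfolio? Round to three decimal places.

1.246

β_Dray = 0.200 × 50.22% / 12.12% = 0.8287
β_Renshaw = 0.396 × 25.40% / 12.12% = 0.8299
β_Kestrel = 0.848 × 21.33% / 12.12% = 1.4924
β_Norwood = 0.389 × 40.78% / 12.12% = 1.3089
β_Maddox = 0.488 × 44.00% / 12.12% = 1.7716
β_P = Σ w_i β_i = 0.16×0.8287 + 0.28×0.8299 + 0.05×1.4924 + 0.21×1.3089 + 0.30×1.7716 = 1.2459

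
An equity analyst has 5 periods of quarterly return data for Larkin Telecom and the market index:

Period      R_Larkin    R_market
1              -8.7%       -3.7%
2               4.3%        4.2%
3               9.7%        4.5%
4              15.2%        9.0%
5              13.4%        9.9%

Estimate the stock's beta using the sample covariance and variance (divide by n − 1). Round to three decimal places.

Mean R_i = (-8.7 + 4.3 + 9.7 + 15.2 + 13.4) / 5 = 6.7800%
Mean R_m = (-3.7 + 4.2 + 4.5 + 9.0 + 9.9) / 5 = 4.7800%
Σ(R_i − R̄_i)(R_m − R̄_m) = 201.3180  ⇒  Cov = 201.3180 / 4 = 50.3295
Σ(R_m − R̄_m)² = 116.3480  ⇒  Var(R_m) = 116.3480 / 4 = 29.0870
β = Cov / Var(R_m) = 50.3295 / 29.0870 = 1.7303

1.730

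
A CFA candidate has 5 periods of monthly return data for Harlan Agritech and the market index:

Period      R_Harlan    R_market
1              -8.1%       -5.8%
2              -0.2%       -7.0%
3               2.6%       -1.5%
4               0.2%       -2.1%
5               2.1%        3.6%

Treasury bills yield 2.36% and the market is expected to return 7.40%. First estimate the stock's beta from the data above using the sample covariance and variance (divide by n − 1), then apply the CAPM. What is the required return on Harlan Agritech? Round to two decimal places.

5.47%

Mean R_i = (-8.1 − 0.2 + 2.6 + 0.2 + 2.1) / 5 = -0.6800%
Mean R_m = (-5.8 − 7.0 − 1.5 − 2.1 + 3.6) / 5 = -2.5600%
Σ(R_i − R̄_i)(R_m − R̄_m) = 42.9160  ⇒  Cov = 42.9160 / 4 = 10.7290
Σ(R_m − R̄_m)² = 69.4920  ⇒  Var(R_m) = 69.4920 / 4 = 17.3730
β = Cov / Var(R_m) = 10.7290 / 17.3730 = 0.6176
MRP = 7.40% − 2.36% = 5.04%
E(R) = R_f + β × MRP = 2.36% + 0.6176 × 5.04% = 5.47%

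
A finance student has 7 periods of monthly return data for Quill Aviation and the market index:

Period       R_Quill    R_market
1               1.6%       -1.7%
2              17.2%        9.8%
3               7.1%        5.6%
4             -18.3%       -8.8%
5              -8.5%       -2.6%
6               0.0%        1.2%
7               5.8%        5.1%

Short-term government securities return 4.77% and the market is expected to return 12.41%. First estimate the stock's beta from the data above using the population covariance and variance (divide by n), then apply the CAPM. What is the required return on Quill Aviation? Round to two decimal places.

18.38%

Mean R_i = (1.6 + 17.2 + 7.1 − 18.3 − 8.5 + 0.0 + 5.8) / 7 = 0.7000%
Mean R_m = (-1.7 + 9.8 + 5.6 − 8.8 − 2.6 + 1.2 + 5.1) / 7 = 1.2286%
Σ(R_i − R̄_i)(R_m − R̄_m) = 412.3000  ⇒  Cov = 412.3000 / 7 = 58.9000
Σ(R_m − R̄_m)² = 231.3743  ⇒  Var(R_m) = 231.3743 / 7 = 33.0535
β = Cov / Var(R_m) = 58.9000 / 33.0535 = 1.7820
MRP = 12.41% − 4.77% = 7.64%
E(R) = R_f + β × MRP = 4.77% + 1.7820 × 7.64% = 18.38%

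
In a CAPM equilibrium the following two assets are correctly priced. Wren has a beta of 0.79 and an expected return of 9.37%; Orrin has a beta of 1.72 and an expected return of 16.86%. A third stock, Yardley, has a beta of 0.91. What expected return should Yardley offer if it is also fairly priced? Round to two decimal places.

10.34%

MRP (SML slope) = (16.86% − 9.37%) / (1.72 − 0.79) = 7.49% / 0.93 = 8.0538%
R_f (intercept) = 9.37% − 0.79 × 8.0538% = 3.0075%
E(R_Yardley) = R_f + β × MRP = 3.0075% + 0.91 × 8.0538% = 10.34%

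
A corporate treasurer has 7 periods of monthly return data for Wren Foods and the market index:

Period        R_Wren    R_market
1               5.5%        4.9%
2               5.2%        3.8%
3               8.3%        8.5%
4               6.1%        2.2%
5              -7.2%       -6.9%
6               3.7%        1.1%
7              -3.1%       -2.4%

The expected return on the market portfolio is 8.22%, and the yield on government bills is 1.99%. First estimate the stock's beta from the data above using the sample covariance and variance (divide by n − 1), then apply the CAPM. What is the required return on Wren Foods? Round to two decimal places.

8.63%

Mean R_i = (5.5 + 5.2 + 8.3 + 6.1 − 7.2 + 3.7 − 3.1) / 7 = 2.6429%
Mean R_m = (4.9 + 3.8 + 8.5 + 2.2 − 6.9 + 1.1 − 2.4) / 7 = 1.6000%
Σ(R_i − R̄_i)(R_m − R̄_m) = 162.2700  ⇒  Cov = 162.2700 / 6 = 27.0450
Σ(R_m − R̄_m)² = 152.2000  ⇒  Var(R_m) = 152.2000 / 6 = 25.3667
β = Cov / Var(R_m) = 27.0450 / 25.3667 = 1.0662
MRP = 8.22% − 1.99% = 6.23%
E(R) = R_f + β × MRP = 1.99% + 1.0662 × 6.23% = 8.63%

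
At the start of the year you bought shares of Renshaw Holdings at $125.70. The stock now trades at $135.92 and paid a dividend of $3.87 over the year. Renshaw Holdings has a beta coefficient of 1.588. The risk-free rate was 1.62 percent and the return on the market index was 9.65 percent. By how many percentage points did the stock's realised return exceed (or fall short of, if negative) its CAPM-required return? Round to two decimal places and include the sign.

Realised HPR = (P1 + D1 − P0) / P0 = (135.92 + 3.87 − 125.70) / 125.70 = 14.09 / 125.70 = 11.2092%
MRP = 9.65% − 1.62% = 8.03%
CAPM required = R_f + β·MRP = 1.62% + 1.588 × 8.03% = 14.37164%
α = realised − required = 11.2092% − 14.37164% = -3.16%

-3.16%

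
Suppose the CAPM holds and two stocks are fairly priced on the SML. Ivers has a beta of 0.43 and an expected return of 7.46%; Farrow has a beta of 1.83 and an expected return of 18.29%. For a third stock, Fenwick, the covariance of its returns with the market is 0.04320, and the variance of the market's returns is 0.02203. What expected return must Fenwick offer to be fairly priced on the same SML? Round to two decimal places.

19.30%

MRP = (18.29% − 7.46%) / (1.83 − 0.43) = 7.7357%
R_f = 7.46% − 0.43 × 7.7357% = 4.1336%
β_Fenwick = Cov / Var(R_m) = 0.04320 / 0.02203 = 1.9610
E(R_Fenwick) = R_f + β × MRP = 4.1336% + 1.9610 × 7.7357% = 19.30%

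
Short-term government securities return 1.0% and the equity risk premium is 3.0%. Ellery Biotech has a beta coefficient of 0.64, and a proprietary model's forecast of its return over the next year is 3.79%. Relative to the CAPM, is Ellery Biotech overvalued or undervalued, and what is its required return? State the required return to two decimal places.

Required return = R_f + β·MRP = 1.0% + 0.64 × 3.0% = 2.92%
Forecast 3.79% > required 2.92% → the stock plots above the SML → undervalued.

Undervalued; required return 2.92%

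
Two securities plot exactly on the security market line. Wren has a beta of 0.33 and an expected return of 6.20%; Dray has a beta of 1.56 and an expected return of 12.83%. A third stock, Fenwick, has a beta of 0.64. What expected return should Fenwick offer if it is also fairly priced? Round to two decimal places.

7.87%

MRP (SML slope) = (12.83% − 6.20%) / (1.56 − 0.33) = 6.63% / 1.23 = 5.3902%
R_f (intercept) = 6.20% − 0.33 × 5.3902% = 4.4212%
E(R_Fenwick) = R_f + β × MRP = 4.4212% + 0.64 × 5.3902% = 7.87%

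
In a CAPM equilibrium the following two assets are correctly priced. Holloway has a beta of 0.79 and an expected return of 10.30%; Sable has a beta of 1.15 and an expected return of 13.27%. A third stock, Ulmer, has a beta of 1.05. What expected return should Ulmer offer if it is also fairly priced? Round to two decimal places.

12.45%

MRP (SML slope) = (13.27% − 10.30%) / (1.15 − 0.79) = 2.97% / 0.36 = 8.2500%
R_f (intercept) = 10.30% − 0.79 × 8.2500% = 3.7825%
E(R_Ulmer) = R_f + β × MRP = 3.7825% + 1.05 × 8.2500% = 12.45%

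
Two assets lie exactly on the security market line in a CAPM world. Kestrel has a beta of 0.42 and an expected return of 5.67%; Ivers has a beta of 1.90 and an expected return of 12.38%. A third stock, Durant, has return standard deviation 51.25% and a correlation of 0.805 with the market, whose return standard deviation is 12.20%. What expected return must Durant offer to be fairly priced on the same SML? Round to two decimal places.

MRP = (12.38% − 5.67%) / (1.90 − 0.42) = 4.5338%
R_f = 5.67% − 0.42 × 4.5338% = 3.7658%
β_Durant = ρ·σ_i/σ_m = 0.805 × 51.25 / 12.20 = 3.3817
E(R_Durant) = R_f + β × MRP = 3.7658% + 3.3817 × 4.5338% = 19.10%

19.10%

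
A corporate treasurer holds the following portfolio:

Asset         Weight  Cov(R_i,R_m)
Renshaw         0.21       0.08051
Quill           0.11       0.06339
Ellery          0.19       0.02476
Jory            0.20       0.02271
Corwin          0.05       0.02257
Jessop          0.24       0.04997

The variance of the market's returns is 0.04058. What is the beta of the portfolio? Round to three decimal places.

1.140

β_Renshaw = 0.08051 / 0.04058 = 1.9840
β_Quill = 0.06339 / 0.04058 = 1.5621
β_Ellery = 0.02476 / 0.04058 = 0.6102
β_Jory = 0.02271 / 0.04058 = 0.5596
β_Corwin = 0.02257 / 0.04058 = 0.5562
β_Jessop = 0.04997 / 0.04058 = 1.2314
β_P = Σ w_i β_i = 0.21×1.9840 + 0.11×1.5621 + 0.19×0.6102 + 0.20×0.5596 + 0.05×0.5562 + 0.24×1.2314 = 1.1397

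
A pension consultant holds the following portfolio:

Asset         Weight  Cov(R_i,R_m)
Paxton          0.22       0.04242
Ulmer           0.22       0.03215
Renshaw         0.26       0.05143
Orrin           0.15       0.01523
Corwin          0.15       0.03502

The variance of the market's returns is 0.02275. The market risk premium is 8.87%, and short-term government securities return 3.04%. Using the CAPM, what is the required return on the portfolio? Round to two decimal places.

17.59%

β_Paxton = 0.04242 / 0.02275 = 1.8646
β_Ulmer = 0.03215 / 0.02275 = 1.4132
β_Renshaw = 0.05143 / 0.02275 = 2.2607
β_Orrin = 0.01523 / 0.02275 = 0.6695
β_Corwin = 0.03502 / 0.02275 = 1.5393
β_P = Σ w_i β_i = 0.22×1.8646 + 0.22×1.4132 + 0.26×2.2607 + 0.15×0.6695 + 0.15×1.5393 = 1.6402
E(R_P) = R_f + β_P × MRP = 3.04% + 1.6402 × 8.87% = 17.59%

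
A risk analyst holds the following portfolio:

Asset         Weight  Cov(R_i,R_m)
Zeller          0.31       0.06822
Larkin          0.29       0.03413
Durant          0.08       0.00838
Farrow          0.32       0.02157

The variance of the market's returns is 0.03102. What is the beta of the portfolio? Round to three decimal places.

β_Zeller = 0.06822 / 0.03102 = 2.1992
β_Larkin = 0.03413 / 0.03102 = 1.1003
β_Durant = 0.00838 / 0.03102 = 0.2701
β_Farrow = 0.02157 / 0.03102 = 0.6954
β_P = Σ w_i β_i = 0.31×2.1992 + 0.29×1.1003 + 0.08×0.2701 + 0.32×0.6954 = 1.2450

1.245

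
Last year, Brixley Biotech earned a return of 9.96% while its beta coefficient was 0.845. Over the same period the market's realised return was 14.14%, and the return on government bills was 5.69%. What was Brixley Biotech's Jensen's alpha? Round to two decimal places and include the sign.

-2.87%

Market excess return = 14.14% − 5.69% = 8.45%
CAPM benchmark = R_f + β(R_m − R_f) = 5.69% + 0.845 × 8.45% = 12.83025%
α = actual − benchmark = 9.96% − 12.83025% = -2.87%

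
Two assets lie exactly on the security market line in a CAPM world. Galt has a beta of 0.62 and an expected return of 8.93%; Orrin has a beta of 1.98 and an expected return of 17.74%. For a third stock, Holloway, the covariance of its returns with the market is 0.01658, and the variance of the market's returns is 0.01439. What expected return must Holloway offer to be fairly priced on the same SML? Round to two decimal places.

MRP = (17.74% − 8.93%) / (1.98 − 0.62) = 6.4779%
R_f = 8.93% − 0.62 × 6.4779% = 4.9137%
β_Holloway = Cov / Var(R_m) = 0.01658 / 0.01439 = 1.1522
E(R_Holloway) = R_f + β × MRP = 4.9137% + 1.1522 × 6.4779% = 12.38%

12.38%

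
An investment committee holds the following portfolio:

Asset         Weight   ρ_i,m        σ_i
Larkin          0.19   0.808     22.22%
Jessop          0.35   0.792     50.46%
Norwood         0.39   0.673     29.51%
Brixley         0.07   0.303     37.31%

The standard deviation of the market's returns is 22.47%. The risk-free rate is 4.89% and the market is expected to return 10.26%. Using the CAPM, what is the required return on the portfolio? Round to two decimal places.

11.09%

β_Larkin = 0.808 × 22.22% / 22.47% = 0.7990
β_Jessop = 0.792 × 50.46% / 22.47% = 1.7786
β_Norwood = 0.673 × 29.51% / 22.47% = 0.8839
β_Brixley = 0.303 × 37.31% / 22.47% = 0.5031
β_P = Σ w_i β_i = 0.19×0.7990 + 0.35×1.7786 + 0.39×0.8839 + 0.07×0.5031 = 1.1543
MRP = 10.26% − 4.89% = 5.37%
E(R_P) = R_f + β_P × MRP = 4.89% + 1.1543 × 5.37% = 11.09%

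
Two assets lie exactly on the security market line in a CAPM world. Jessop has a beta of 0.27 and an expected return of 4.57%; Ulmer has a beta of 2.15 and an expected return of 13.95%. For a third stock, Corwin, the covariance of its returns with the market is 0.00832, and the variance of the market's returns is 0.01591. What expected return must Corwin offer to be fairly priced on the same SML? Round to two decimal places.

5.83%

MRP = (13.95% − 4.57%) / (2.15 − 0.27) = 4.9894%
R_f = 4.57% − 0.27 × 4.9894% = 3.2229%
β_Corwin = Cov / Var(R_m) = 0.00832 / 0.01591 = 0.5229
E(R_Corwin) = R_f + β × MRP = 3.2229% + 0.5229 × 4.9894% = 5.83%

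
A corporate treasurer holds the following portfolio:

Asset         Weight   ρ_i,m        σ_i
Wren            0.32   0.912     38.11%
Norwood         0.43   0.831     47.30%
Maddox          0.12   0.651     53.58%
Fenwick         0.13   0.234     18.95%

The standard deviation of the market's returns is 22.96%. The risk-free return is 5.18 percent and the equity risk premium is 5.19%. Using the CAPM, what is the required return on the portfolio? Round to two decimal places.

β_Wren = 0.912 × 38.11% / 22.96% = 1.5138
β_Norwood = 0.831 × 47.30% / 22.96% = 1.7119
β_Maddox = 0.651 × 53.58% / 22.96% = 1.5192
β_Fenwick = 0.234 × 18.95% / 22.96% = 0.1931
β_P = Σ w_i β_i = 0.32×1.5138 + 0.43×1.7119 + 0.12×1.5192 + 0.13×0.1931 = 1.4279
E(R_P) = R_f + β_P × MRP = 5.18% + 1.4279 × 5.19% = 12.59%

12.59%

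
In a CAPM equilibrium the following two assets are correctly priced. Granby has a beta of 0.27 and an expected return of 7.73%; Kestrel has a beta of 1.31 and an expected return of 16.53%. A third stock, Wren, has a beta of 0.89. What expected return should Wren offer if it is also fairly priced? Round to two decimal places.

12.98%

MRP (SML slope) = (16.53% − 7.73%) / (1.31 − 0.27) = 8.80% / 1.04 = 8.4615%
R_f (intercept) = 7.73% − 0.27 × 8.4615% = 5.4454%
E(R_Wren) = R_f + β × MRP = 5.4454% + 0.89 × 8.4615% = 12.98%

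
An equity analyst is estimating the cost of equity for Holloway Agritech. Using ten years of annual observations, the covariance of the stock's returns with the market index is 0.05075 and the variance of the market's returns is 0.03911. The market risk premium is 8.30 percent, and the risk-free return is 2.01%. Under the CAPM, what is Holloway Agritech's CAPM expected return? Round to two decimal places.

β = Cov(R_i, R_m) / Var(R_m) = 0.05075 / 0.03911 = 1.2976
E(R) = R_f + β × MRP = 2.01% + 1.2976 × 8.30% = 12.78%

12.78%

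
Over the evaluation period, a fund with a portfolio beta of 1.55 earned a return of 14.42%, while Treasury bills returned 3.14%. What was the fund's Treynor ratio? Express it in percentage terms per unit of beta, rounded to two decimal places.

7.28%

Treynor = (R_P − R_f) / β_P = (14.42% − 3.14%) / 1.5500 = 11.28% / 1.5500 = 7.28%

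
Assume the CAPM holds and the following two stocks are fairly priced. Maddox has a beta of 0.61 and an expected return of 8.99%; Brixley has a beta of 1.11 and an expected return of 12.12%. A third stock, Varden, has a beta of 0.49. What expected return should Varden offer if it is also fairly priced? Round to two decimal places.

8.24%

MRP (SML slope) = (12.12% − 8.99%) / (1.11 − 0.61) = 3.13% / 0.50 = 6.2600%
R_f (intercept) = 8.99% − 0.61 × 6.2600% = 5.1714%
E(R_Varden) = R_f + β × MRP = 5.1714% + 0.49 × 6.2600% = 8.24%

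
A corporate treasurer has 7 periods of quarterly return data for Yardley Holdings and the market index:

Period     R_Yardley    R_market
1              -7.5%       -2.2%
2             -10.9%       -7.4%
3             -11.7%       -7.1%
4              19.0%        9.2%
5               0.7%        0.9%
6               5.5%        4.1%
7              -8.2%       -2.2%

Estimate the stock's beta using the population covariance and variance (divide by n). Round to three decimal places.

Mean R_i = (-7.5 − 10.9 − 11.7 + 19.0 + 0.7 + 5.5 − 8.2) / 7 = -1.8714%
Mean R_m = (-2.2 − 7.4 − 7.1 + 9.2 + 0.9 + 4.1 − 2.2) / 7 = -0.6714%
Σ(R_i − R̄_i)(R_m − R̄_m) = 387.4543  ⇒  Cov = 387.4543 / 7 = 55.3506
Σ(R_m − R̄_m)² = 213.9543  ⇒  Var(R_m) = 213.9543 / 7 = 30.5649
β = Cov / Var(R_m) = 55.3506 / 30.5649 = 1.8109

1.811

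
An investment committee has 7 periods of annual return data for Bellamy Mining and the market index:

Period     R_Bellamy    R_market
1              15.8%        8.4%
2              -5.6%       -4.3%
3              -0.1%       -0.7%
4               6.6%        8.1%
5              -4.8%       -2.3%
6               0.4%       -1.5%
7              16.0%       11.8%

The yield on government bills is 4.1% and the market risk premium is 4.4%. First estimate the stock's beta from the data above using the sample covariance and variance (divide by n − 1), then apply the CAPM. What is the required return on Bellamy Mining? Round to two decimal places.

9.98%

Mean R_i = (15.8 − 5.6 − 0.1 + 6.6 − 4.8 + 0.4 + 16.0) / 7 = 4.0429%
Mean R_m = (8.4 − 4.3 − 0.7 + 8.1 − 2.3 − 1.5 + 11.8) / 7 = 2.7857%
Σ(R_i − R̄_i)(R_m − R̄_m) = 330.7343  ⇒  Cov = 330.7343 / 6 = 55.1224
Σ(R_m − R̄_m)² = 247.6086  ⇒  Var(R_m) = 247.6086 / 6 = 41.2681
β = Cov / Var(R_m) = 55.1224 / 41.2681 = 1.3357
E(R) = R_f + β × MRP = 4.1% + 1.3357 × 4.4% = 9.98%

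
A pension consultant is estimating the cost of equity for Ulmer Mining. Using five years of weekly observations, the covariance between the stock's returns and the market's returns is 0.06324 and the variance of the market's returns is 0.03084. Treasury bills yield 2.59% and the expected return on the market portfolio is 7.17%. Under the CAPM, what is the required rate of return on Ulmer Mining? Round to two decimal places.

11.98%

β = Cov(R_i, R_m) / Var(R_m) = 0.06324 / 0.03084 = 2.0506
MRP = 7.17% − 2.59% = 4.58%
E(R) = R_f + β × MRP = 2.59% + 2.0506 × 4.58% = 11.98%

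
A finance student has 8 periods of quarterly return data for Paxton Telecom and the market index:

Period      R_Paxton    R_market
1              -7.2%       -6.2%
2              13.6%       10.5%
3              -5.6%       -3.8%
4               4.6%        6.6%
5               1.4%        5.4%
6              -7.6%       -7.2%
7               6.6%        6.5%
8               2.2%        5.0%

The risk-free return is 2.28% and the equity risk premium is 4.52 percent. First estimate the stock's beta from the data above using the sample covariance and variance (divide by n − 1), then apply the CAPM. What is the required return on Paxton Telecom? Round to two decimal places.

7.07%

Mean R_i = (-7.2 + 13.6 − 5.6 + 4.6 + 1.4 − 7.6 + 6.6 + 2.2) / 8 = 1.0000%
Mean R_m = (-6.2 + 10.5 − 3.8 + 6.6 + 5.4 − 7.2 + 6.5 + 5.0) / 8 = 2.1000%
Σ(R_i − R̄_i)(R_m − R̄_m) = 338.4600  ⇒  Cov = 338.4600 / 7 = 48.3514
Σ(R_m − R̄_m)² = 319.6600  ⇒  Var(R_m) = 319.6600 / 7 = 45.6657
β = Cov / Var(R_m) = 48.3514 / 45.6657 = 1.0588
E(R) = R_f + β × MRP = 2.28% + 1.0588 × 4.52% = 7.07%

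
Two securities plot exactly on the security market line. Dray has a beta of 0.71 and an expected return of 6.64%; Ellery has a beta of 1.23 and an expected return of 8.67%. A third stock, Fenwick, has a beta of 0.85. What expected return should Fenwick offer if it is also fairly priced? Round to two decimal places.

7.19%

MRP (SML slope) = (8.67% − 6.64%) / (1.23 − 0.71) = 2.03% / 0.52 = 3.9038%
R_f (intercept) = 6.64% − 0.71 × 3.9038% = 3.8683%
E(R_Fenwick) = R_f + β × MRP = 3.8683% + 0.85 × 3.9038% = 7.19%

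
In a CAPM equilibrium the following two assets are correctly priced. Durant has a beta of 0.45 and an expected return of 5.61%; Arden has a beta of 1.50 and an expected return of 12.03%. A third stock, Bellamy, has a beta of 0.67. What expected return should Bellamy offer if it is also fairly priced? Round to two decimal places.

6.96%

MRP (SML slope) = (12.03% − 5.61%) / (1.50 − 0.45) = 6.42% / 1.05 = 6.1143%
R_f (intercept) = 5.61% − 0.45 × 6.1143% = 2.8586%
E(R_Bellamy) = R_f + β × MRP = 2.8586% + 0.67 × 6.1143% = 6.96%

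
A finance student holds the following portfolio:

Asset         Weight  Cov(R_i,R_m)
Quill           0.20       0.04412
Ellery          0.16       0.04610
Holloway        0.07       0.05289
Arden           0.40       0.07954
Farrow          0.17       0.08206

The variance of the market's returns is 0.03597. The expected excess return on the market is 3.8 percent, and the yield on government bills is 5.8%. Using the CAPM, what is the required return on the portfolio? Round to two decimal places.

12.74%

β_Quill = 0.04412 / 0.03597 = 1.2266
β_Ellery = 0.04610 / 0.03597 = 1.2816
β_Holloway = 0.05289 / 0.03597 = 1.4704
β_Arden = 0.07954 / 0.03597 = 2.2113
β_Farrow = 0.08206 / 0.03597 = 2.2813
β_P = Σ w_i β_i = 0.20×1.2266 + 0.16×1.2816 + 0.07×1.4704 + 0.40×2.2113 + 0.17×2.2813 = 1.8256
E(R_P) = R_f + β_P × MRP = 5.8% + 1.8256 × 3.8% = 12.74%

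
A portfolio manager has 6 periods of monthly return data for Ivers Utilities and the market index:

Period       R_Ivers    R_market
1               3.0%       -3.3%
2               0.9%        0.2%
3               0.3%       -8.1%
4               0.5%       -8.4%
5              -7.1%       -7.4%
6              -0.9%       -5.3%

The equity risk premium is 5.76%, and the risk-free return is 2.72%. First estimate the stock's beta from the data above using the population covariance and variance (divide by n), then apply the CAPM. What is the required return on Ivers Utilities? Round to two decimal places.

Mean R_i = (3.0 + 0.9 + 0.3 + 0.5 − 7.1 − 0.9) / 6 = -0.5500%
Mean R_m = (-3.3 + 0.2 − 8.1 − 8.4 − 7.4 − 5.3) / 6 = -5.3833%
Σ(R_i − R̄_i)(R_m − R̄_m) = 23.1950  ⇒  Cov = 23.1950 / 6 = 3.8658
Σ(R_m − R̄_m)² = 56.0683  ⇒  Var(R_m) = 56.0683 / 6 = 9.3447
β = Cov / Var(R_m) = 3.8658 / 9.3447 = 0.4137
E(R) = R_f + β × MRP = 2.72% + 0.4137 × 5.76% = 5.10%

5.10%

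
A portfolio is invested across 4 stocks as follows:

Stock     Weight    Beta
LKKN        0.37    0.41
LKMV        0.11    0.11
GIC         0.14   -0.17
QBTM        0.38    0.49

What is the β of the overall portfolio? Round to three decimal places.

β_P = Σ w_i β_i = 0.37×0.41 + 0.11×0.11 + 0.14×-0.17 + 0.38×0.49 = 0.3262

0.326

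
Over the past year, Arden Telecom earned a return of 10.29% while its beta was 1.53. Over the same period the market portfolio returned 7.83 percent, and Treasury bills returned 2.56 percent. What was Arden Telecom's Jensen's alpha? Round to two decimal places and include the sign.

Market excess return = 7.83% − 2.56% = 5.27%
CAPM benchmark = R_f + β(R_m − R_f) = 2.56% + 1.53 × 5.27% = 10.6231%
α = actual − benchmark = 10.29% − 10.6231% = -0.33%

-0.33%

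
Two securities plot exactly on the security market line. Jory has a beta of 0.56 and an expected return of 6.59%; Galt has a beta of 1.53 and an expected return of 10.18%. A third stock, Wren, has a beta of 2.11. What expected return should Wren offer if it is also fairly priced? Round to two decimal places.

MRP (SML slope) = (10.18% − 6.59%) / (1.53 − 0.56) = 3.59% / 0.97 = 3.7010%
R_f (intercept) = 6.59% − 0.56 × 3.7010% = 4.5174%
E(R_Wren) = R_f + β × MRP = 4.5174% + 2.11 × 3.7010% = 12.33%

12.33%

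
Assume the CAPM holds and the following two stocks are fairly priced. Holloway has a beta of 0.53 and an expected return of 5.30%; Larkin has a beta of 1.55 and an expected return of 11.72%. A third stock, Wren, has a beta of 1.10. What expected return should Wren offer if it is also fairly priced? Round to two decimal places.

MRP (SML slope) = (11.72% − 5.30%) / (1.55 − 0.53) = 6.42% / 1.02 = 6.2941%
R_f (intercept) = 5.30% − 0.53 × 6.2941% = 1.9641%
E(R_Wren) = R_f + β × MRP = 1.9641% + 1.10 × 6.2941% = 8.89%

8.89%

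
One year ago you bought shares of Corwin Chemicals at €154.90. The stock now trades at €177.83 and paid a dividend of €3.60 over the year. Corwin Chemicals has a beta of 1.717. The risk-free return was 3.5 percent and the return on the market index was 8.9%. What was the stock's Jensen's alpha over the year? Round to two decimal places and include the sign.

+4.36%

Realised HPR = (P1 + D1 − P0) / P0 = (177.83 + 3.60 − 154.90) / 154.90 = 26.53 / 154.90 = 17.1272%
MRP = 8.9% − 3.5% = 5.40%
CAPM required = R_f + β·MRP = 3.5% + 1.717 × 5.4% = 12.7718%
α = realised − required = 17.1272% − 12.7718% = +4.36%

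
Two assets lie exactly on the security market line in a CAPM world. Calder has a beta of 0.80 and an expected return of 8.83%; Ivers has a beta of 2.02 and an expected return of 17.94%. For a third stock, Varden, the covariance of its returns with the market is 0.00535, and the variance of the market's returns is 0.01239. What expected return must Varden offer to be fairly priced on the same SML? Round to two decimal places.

6.08%

MRP = (17.94% − 8.83%) / (2.02 − 0.80) = 7.4672%
R_f = 8.83% − 0.80 × 7.4672% = 2.8562%
β_Varden = Cov / Var(R_m) = 0.00535 / 0.01239 = 0.4318
E(R_Varden) = R_f + β × MRP = 2.8562% + 0.4318 × 7.4672% = 6.08%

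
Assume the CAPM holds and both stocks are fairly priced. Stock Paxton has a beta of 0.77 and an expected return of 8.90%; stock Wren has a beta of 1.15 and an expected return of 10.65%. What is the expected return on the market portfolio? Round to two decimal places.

Both satisfy E(R) = R_f + β·MRP, so the slope of the SML is
MRP = (10.65% − 8.90%) / (1.15 − 0.77) = 1.75% / 0.38 = 4.6053%
R_f = E(R_Paxton) − β_Paxton·MRP = 8.90% − 0.77 × 4.6053% = 5.3539%
E(R_m) = R_f + MRP = 5.3539% + 4.6053% = 9.96%

9.96%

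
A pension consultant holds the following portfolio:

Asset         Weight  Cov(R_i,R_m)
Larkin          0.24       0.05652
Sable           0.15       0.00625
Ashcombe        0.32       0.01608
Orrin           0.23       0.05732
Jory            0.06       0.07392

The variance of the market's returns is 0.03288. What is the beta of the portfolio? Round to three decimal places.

1.133

β_Larkin = 0.05652 / 0.03288 = 1.7190
β_Sable = 0.00625 / 0.03288 = 0.1901
β_Ashcombe = 0.01608 / 0.03288 = 0.4891
β_Orrin = 0.05732 / 0.03288 = 1.7433
β_Jory = 0.07392 / 0.03288 = 2.2482
β_P = Σ w_i β_i = 0.24×1.7190 + 0.15×0.1901 + 0.32×0.4891 + 0.23×1.7433 + 0.06×2.2482 = 1.1334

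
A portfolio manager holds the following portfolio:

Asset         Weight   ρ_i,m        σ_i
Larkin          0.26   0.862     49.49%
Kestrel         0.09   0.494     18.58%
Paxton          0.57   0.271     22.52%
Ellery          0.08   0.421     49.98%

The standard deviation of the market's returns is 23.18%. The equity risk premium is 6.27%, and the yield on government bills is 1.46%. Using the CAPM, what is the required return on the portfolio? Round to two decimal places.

β_Larkin = 0.862 × 49.49% / 23.18% = 1.8404
β_Kestrel = 0.494 × 18.58% / 23.18% = 0.3960
β_Paxton = 0.271 × 22.52% / 23.18% = 0.2633
β_Ellery = 0.421 × 49.98% / 23.18% = 0.9077
β_P = Σ w_i β_i = 0.26×1.8404 + 0.09×0.3960 + 0.57×0.2633 + 0.08×0.9077 = 0.7368
E(R_P) = R_f + β_P × MRP = 1.46% + 0.7368 × 6.27% = 6.08%

6.08%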